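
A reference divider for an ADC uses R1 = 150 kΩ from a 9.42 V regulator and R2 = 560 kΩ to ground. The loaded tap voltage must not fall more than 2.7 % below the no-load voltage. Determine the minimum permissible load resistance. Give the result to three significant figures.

Output resistance R_th = R1‖R2 = (150 × 560)/710.0 = 118.3 kΩ.
The fractional drop is R_th/(R_th + R_L); requiring this ≤ 0.0270 gives R_L ≥ R_th(1/0.0270 − 1) = 118.3 × 36.04 = 4.26 MΩ.

R_L(min) ≈ 4.26 MΩ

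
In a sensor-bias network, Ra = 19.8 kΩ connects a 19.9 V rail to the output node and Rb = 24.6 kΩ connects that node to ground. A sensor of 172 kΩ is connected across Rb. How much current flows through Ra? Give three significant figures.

Rb‖R_L = 21.52 kΩ, so the source sees Ra + Rb‖R_L = 41.32 kΩ.
I = 19.9 V / 41.32 kΩ = 0.482 mA.

I ≈ 0.482 mA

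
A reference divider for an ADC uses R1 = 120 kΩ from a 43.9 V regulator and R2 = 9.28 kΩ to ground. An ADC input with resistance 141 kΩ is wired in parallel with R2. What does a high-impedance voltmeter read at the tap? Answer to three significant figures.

V_out ≈ 2.97 V

The load sits in parallel with R2: R2‖R_L = (9.28 × 141) / (9.28 + 141) = 8.707 kΩ.
V_out = 43.9 × 8.707 / (120 + 8.707) = 43.9 × 8.707/128.7 = 2.97 V.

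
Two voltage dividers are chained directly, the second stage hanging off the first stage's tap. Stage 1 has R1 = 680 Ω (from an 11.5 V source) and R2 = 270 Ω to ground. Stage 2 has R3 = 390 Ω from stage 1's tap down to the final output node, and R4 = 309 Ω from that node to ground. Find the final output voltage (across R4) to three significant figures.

V_out ≈ 1.13 V

Stage 2 presents R3+R4 = 699.0 Ω as a load on stage 1's tap.
Stage 1's lower leg becomes R2‖(R3+R4) = 194.8 Ω, so V_mid = 11.5 × 194.8/874.8 = 2.560 V.
Stage 2 is itself unloaded: V_out = V_mid × R4/(R3+R4) = 2.560 × 309/699.0 = 1.13 V.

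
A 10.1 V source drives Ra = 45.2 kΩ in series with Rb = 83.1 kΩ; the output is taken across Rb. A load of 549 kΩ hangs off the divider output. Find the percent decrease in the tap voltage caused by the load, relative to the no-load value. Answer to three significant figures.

5.06 %

The divider's output (Thévenin) resistance is Ra‖Rb = 29.28 kΩ.
Fractional drop under load = R_th/(R_th + R_L) = 29.28 / (29.28 + 549) = 0.05063.
So the output falls by 5.06 %.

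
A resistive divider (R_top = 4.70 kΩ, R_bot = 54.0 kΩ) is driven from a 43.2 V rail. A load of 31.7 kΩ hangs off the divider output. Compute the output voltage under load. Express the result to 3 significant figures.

The load sits in parallel with R_bot: R_bot‖R_L = (54.0 × 31.7) / (54.0 + 31.7) = 19.97 kΩ.
V_out = 43.2 × 19.97 / (4.70 + 19.97) = 43.2 × 19.97/24.67 = 35.0 V.
(Unloaded it would have been 39.7 V.)

V_out ≈ 35.0 V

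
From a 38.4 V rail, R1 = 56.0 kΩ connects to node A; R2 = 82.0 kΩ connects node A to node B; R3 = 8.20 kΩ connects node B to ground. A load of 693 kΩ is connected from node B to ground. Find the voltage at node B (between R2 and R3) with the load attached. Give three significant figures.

At node B, R3 is in parallel with the load: R3‖R_L = 8.104 kΩ.
Below node A the resistance is R2 + (R3‖R_L) = 90.10 kΩ, so V_A = 38.4 × 90.10/146.1 = 23.68 V.
Then V_B = V_A × (R3‖R_L)/(R2 + R3‖R_L) = 23.68 × 8.104/90.10 = 2.13 V.

V ≈ 2.13 V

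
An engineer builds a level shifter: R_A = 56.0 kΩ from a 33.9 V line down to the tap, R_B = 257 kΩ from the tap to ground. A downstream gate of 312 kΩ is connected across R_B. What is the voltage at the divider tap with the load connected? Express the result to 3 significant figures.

V_out ≈ 24.3 V

The load sits in parallel with R_B: R_B‖R_L = (257 × 312) / (257 + 312) = 140.9 kΩ.
V_out = 33.9 × 140.9 / (56.0 + 140.9) = 33.9 × 140.9/196.9 = 24.3 V.
(Unloaded it would have been 27.8 V.)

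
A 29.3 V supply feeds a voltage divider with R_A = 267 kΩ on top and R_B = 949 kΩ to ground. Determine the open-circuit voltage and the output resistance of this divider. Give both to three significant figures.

V_th is the open-circuit tap voltage: 29.3 × 949/(267 + 949) = 22.9 V.
With the supply zeroed, R_A and R_B appear in parallel from the tap: R_th = R_A‖R_B = (267 × 949)/1216 = 208 kΩ.

V_th = 22.9 V, R_th = 208 kΩ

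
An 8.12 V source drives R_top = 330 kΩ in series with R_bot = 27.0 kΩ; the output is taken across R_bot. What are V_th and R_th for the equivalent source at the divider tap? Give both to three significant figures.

V_th = 0.614 V, R_th = 25.0 kΩ

V_th is the open-circuit tap voltage: 8.12 × 27.0/(330 + 27.0) = 0.614 V.
With the supply zeroed, R_top and R_bot appear in parallel from the tap: R_th = R_top‖R_bot = (330 × 27.0)/357.0 = 25.0 kΩ.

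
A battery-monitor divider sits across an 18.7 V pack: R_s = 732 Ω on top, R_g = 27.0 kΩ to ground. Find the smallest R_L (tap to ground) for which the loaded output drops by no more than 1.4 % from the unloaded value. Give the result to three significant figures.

R_L(min) ≈ 50.2 kΩ

Output resistance R_th = R_s‖R_g = (732 × 27000)/27730 = 712.7 Ω.
The fractional drop is R_th/(R_th + R_L); requiring this ≤ 0.0140 gives R_L ≥ R_th(1/0.0140 − 1) = 712.7 × 70.43 = 50.2 kΩ.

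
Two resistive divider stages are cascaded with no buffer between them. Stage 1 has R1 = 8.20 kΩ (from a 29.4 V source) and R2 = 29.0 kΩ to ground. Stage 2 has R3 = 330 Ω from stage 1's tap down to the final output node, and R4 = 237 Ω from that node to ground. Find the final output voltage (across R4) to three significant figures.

V_out ≈ 0.781 V

Stage 2 presents R3+R4 = 567.0 Ω as a load on stage 1's tap.
Stage 1's lower leg becomes R2‖(R3+R4) = 556.1 Ω, so V_mid = 29.4 × 556.1/8756 = 1.867 V.
Stage 2 is itself unloaded: V_out = V_mid × R4/(R3+R4) = 1.867 × 237/567.0 = 0.781 V.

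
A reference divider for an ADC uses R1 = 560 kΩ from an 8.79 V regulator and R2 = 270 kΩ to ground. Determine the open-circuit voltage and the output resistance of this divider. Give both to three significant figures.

V_th is the open-circuit tap voltage: 8.79 × 270/(560 + 270) = 2.86 V.
With the supply zeroed, R1 and R2 appear in parallel from the tap: R_th = R1‖R2 = (560 × 270)/830.0 = 182 kΩ.

V_th = 2.86 V, R_th = 182 kΩ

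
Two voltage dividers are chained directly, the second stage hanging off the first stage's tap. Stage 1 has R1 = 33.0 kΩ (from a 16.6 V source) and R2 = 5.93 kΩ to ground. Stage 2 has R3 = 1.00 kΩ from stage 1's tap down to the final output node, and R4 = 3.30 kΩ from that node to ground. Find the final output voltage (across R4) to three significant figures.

Stage 2 presents R3+R4 = 4.300 kΩ as a load on stage 1's tap.
Stage 1's lower leg becomes R2‖(R3+R4) = 2.493 kΩ, so V_mid = 16.6 × 2.493/35.49 = 1.166 V.
Stage 2 is itself unloaded: V_out = V_mid × R4/(R3+R4) = 1.166 × 3.30/4.300 = 0.895 V.

V_out ≈ 0.895 V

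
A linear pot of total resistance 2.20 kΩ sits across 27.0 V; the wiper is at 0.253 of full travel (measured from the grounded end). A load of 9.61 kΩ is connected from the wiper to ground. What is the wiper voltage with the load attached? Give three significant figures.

V ≈ 6.55 V

The wiper splits the pot into (1−α)R = 1643 Ω above and αR = 556.6 Ω below.
Lower section ‖ load = 526.1 Ω.
V_wiper = 27.0 × 526.1/(1643 + 526.1) = 6.55 V.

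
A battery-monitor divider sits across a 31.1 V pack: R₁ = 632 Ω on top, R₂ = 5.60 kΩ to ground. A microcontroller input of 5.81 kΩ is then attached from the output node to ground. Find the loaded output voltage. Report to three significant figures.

V_out ≈ 25.5 V

The load sits in parallel with R₂: R₂‖R_L = (5600 × 5810) / (5600 + 5810) = 2852 Ω.
V_out = 31.1 × 2852 / (632 + 2852) = 31.1 × 2852/3484 = 25.5 V.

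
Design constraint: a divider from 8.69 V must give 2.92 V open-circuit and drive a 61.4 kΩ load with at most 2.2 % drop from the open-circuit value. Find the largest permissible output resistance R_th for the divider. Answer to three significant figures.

R_th ≤ 1.38 kΩ

Loading drop = R_th/(R_th + R_L) ≤ 0.0220, so R_th ≤ R_L · ε/(1−ε) = 61.4 kΩ × 0.0220/0.9780 = 1.38 kΩ.
(Any R1, R2 with R2/(R1+R2) = 0.336 and R1‖R2 ≤ 1.38 kΩ will meet the spec.)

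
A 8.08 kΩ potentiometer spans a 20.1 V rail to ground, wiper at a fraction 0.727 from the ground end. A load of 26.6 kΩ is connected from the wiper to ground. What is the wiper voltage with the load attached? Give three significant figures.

The wiper splits the pot into (1−α)R = 2.206 kΩ above and αR = 5.874 kΩ below.
Lower section ‖ load = 4.812 kΩ.
V_wiper = 20.1 × 4.812/(2.206 + 4.812) = 13.8 V.

V ≈ 13.8 V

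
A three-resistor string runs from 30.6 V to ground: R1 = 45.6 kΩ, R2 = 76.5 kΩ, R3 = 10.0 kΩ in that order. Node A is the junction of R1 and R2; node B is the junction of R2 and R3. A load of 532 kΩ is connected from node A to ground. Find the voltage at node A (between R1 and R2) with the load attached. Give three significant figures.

V ≈ 19.0 V

Below node A the series string R2+R3 = 86.50 kΩ sits in parallel with the 532 kΩ load: 74.40 kΩ.
V_A = 30.6 × 74.40/(45.6 + 74.40) = 19.0 V.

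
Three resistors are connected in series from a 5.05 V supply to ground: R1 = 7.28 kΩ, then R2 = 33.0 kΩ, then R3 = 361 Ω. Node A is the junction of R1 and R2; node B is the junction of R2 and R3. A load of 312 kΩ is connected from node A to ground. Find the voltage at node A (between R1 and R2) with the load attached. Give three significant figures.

V ≈ 4.07 V

Below node A the series string R2+R3 = 33360 Ω sits in parallel with the 312000 Ω load: 30140 Ω.
V_A = 5.05 × 30140/(7280 + 30140) = 4.07 V.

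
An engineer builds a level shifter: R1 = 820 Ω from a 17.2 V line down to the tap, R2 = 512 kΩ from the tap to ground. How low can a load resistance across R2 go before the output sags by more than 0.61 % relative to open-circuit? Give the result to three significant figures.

R_L(min) ≈ 133 kΩ

Output resistance R_th = R1‖R2 = (820 × 512000)/512800 = 818.7 Ω.
The fractional drop is R_th/(R_th + R_L); requiring this ≤ 0.00610 gives R_L ≥ R_th(1/0.00610 − 1) = 818.7 × 162.9 = 133 kΩ.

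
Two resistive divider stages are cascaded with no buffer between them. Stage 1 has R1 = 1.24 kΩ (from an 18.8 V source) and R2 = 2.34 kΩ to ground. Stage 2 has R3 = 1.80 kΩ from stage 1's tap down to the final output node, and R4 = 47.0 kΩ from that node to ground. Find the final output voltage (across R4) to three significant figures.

V_out ≈ 11.6 V

Stage 2 presents R3+R4 = 48.80 kΩ as a load on stage 1's tap.
Stage 1's lower leg becomes R2‖(R3+R4) = 2.233 kΩ, so V_mid = 18.8 × 2.233/3.473 = 12.09 V.
Stage 2 is itself unloaded: V_out = V_mid × R4/(R3+R4) = 12.09 × 47.0/48.80 = 11.6 V.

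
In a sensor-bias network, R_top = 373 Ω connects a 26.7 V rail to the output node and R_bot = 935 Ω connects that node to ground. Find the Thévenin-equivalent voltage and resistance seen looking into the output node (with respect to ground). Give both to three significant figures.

V_th is the open-circuit tap voltage: 26.7 × 935/(373 + 935) = 19.1 V.
With the supply zeroed, R_top and R_bot appear in parallel from the tap: R_th = R_top‖R_bot = (373 × 935)/1308 = 267 Ω.

V_th = 19.1 V, R_th = 267 Ω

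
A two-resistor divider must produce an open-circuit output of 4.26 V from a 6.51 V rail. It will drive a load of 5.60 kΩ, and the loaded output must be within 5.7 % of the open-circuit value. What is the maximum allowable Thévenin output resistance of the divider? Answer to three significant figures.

R_th ≤ 338 Ω

Loading drop = R_th/(R_th + R_L) ≤ 0.0570, so R_th ≤ R_L · ε/(1−ε) = 5.60 kΩ × 0.0570/0.9430 = 338 Ω.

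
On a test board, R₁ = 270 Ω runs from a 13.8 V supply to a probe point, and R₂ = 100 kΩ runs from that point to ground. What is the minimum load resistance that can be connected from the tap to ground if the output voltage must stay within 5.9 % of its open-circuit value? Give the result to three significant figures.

R_L(min) ≈ 4.29 kΩ

Output resistance R_th = R₁‖R₂ = (270 × 100000)/100300 = 269.3 Ω.
The fractional drop is R_th/(R_th + R_L); requiring this ≤ 0.0590 gives R_L ≥ R_th(1/0.0590 − 1) = 269.3 × 15.95 = 4.29 kΩ.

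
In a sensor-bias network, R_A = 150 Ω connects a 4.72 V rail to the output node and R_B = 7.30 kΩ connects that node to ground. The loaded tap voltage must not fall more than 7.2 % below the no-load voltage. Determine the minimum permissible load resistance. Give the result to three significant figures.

Output resistance R_th = R_A‖R_B = (150 × 7300)/7450 = 147.0 Ω.
The fractional drop is R_th/(R_th + R_L); requiring this ≤ 0.0720 gives R_L ≥ R_th(1/0.0720 − 1) = 147.0 × 12.89 = 1.89 kΩ.

R_L(min) ≈ 1.89 kΩ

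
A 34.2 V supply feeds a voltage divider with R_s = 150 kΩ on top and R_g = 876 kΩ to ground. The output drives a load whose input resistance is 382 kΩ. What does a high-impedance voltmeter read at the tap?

V_out ≈ 21.9 V

The load sits in parallel with R_g: R_g‖R_L = (876 × 382) / (876 + 382) = 266.0 kΩ.
V_out = 34.2 × 266.0 / (150 + 266.0) = 34.2 × 266.0/416.0 = 21.9 V.
(Unloaded it would have been 29.2 V.)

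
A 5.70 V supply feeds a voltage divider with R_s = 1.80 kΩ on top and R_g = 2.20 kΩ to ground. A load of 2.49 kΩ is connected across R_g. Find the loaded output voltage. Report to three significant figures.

V_out ≈ 2.24 V

The load sits in parallel with R_g: R_g‖R_L = (2.20 × 2.49) / (2.20 + 2.49) = 1.168 kΩ.
V_out = 5.70 × 1.168 / (1.80 + 1.168) = 5.70 × 1.168/2.968 = 2.24 V.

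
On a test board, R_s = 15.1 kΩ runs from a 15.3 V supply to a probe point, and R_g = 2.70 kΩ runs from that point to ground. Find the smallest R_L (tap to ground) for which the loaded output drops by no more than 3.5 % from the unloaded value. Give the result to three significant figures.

R_L(min) ≈ 63.2 kΩ

Output resistance R_th = R_s‖R_g = (15.1 × 2.70)/17.80 = 2.290 kΩ.
The fractional drop is R_th/(R_th + R_L); requiring this ≤ 0.0350 gives R_L ≥ R_th(1/0.0350 − 1) = 2.290 × 27.57 = 63.2 kΩ.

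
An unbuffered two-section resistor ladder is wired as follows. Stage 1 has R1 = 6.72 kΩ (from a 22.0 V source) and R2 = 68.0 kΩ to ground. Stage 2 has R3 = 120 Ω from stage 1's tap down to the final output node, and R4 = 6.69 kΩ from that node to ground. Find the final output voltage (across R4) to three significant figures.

V_out ≈ 10.4 V

Stage 2 presents R3+R4 = 6810 Ω as a load on stage 1's tap.
Stage 1's lower leg becomes R2‖(R3+R4) = 6190 Ω, so V_mid = 22.0 × 6190/12910 = 10.55 V.
Stage 2 is itself unloaded: V_out = V_mid × R4/(R3+R4) = 10.55 × 6690/6810 = 10.4 V.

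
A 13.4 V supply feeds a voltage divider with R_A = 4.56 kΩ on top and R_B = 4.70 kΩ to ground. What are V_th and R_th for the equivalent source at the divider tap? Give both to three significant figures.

V_th = 6.80 V, R_th = 2.31 kΩ

V_th is the open-circuit tap voltage: 13.4 × 4.70/(4.56 + 4.70) = 6.80 V.
With the supply zeroed, R_A and R_B appear in parallel from the tap: R_th = R_A‖R_B = (4.56 × 4.70)/9.260 = 2.31 kΩ.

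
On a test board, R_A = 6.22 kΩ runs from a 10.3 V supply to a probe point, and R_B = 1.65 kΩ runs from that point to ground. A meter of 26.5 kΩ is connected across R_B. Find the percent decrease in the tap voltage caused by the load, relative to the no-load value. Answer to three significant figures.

4.69 %

The divider's output (Thévenin) resistance is R_A‖R_B = 1.304 kΩ.
Fractional drop under load = R_th/(R_th + R_L) = 1.304 / (1.304 + 26.5) = 0.04690.
So the output falls by 4.69 %.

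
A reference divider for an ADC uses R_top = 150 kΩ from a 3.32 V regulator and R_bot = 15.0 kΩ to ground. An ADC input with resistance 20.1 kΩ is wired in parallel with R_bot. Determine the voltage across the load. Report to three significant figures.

The load sits in parallel with R_bot: R_bot‖R_L = (15.0 × 20.1) / (15.0 + 20.1) = 8.590 kΩ.
V_out = 3.32 × 8.590 / (150 + 8.590) = 3.32 × 8.590/158.6 = 0.180 V.

V_out ≈ 0.180 V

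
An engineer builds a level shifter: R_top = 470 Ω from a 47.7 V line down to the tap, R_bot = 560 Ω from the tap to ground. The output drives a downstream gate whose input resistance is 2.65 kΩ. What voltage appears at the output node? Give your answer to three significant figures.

V_out ≈ 23.7 V

The load sits in parallel with R_bot: R_bot‖R_L = (560 × 2650) / (560 + 2650) = 462.3 Ω.
V_out = 47.7 × 462.3 / (470 + 462.3) = 47.7 × 462.3/932.3 = 23.7 V.
(Unloaded it would have been 25.9 V.)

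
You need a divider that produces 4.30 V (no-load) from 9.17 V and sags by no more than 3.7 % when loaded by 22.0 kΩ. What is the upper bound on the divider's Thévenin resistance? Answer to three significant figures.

Loading drop = R_th/(R_th + R_L) ≤ 0.0370, so R_th ≤ R_L · ε/(1−ε) = 22.0 kΩ × 0.0370/0.9630 = 845 Ω.

R_th ≤ 845 Ω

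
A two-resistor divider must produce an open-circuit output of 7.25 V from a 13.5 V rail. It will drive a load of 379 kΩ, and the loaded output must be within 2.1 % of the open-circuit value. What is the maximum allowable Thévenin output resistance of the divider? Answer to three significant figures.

R_th ≤ 8.13 kΩ

Loading drop = R_th/(R_th + R_L) ≤ 0.0210, so R_th ≤ R_L · ε/(1−ε) = 379 kΩ × 0.0210/0.9790 = 8.13 kΩ.
(Any R1, R2 with R2/(R1+R2) = 0.537 and R1‖R2 ≤ 8.13 kΩ will meet the spec.)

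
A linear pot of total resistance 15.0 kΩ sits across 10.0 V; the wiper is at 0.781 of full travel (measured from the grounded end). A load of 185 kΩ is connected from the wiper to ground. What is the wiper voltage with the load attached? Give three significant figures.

The wiper splits the pot into (1−α)R = 3.285 kΩ above and αR = 11.71 kΩ below.
Lower section ‖ load = 11.02 kΩ.
V_wiper = 10.0 × 11.02/(3.285 + 11.02) = 7.70 V.

V ≈ 7.70 V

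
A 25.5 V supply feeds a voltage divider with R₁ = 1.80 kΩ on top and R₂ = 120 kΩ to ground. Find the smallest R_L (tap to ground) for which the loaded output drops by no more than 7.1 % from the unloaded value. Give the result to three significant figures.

R_L(min) ≈ 23.2 kΩ

Output resistance R_th = R₁‖R₂ = (1.80 × 120)/121.8 = 1.773 kΩ.
The fractional drop is R_th/(R_th + R_L); requiring this ≤ 0.0710 gives R_L ≥ R_th(1/0.0710 − 1) = 1.773 × 13.08 = 23.2 kΩ.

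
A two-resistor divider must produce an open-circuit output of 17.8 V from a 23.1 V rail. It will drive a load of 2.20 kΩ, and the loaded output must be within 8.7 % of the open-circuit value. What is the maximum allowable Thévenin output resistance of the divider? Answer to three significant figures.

R_th ≤ 210 Ω

Loading drop = R_th/(R_th + R_L) ≤ 0.0870, so R_th ≤ R_L · ε/(1−ε) = 2.20 kΩ × 0.0870/0.9130 = 210 Ω.
(Any R1, R2 with R2/(R1+R2) = 0.771 and R1‖R2 ≤ 210 Ω will meet the spec.)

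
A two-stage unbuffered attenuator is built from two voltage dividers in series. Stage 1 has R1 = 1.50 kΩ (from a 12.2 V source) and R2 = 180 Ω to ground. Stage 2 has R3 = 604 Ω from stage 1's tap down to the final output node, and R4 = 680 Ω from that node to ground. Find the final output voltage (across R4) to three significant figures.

Stage 2 presents R3+R4 = 1284 Ω as a load on stage 1's tap.
Stage 1's lower leg becomes R2‖(R3+R4) = 157.9 Ω, so V_mid = 12.2 × 157.9/1658 = 1.162 V.
Stage 2 is itself unloaded: V_out = V_mid × R4/(R3+R4) = 1.162 × 680/1284 = 0.615 V.

V_out ≈ 0.615 V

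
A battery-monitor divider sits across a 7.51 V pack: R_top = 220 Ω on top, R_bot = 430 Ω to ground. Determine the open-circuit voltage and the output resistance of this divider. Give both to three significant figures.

V_th = 4.97 V, R_th = 146 Ω

V_th is the open-circuit tap voltage: 7.51 × 430/(220 + 430) = 4.97 V.
With the supply zeroed, R_top and R_bot appear in parallel from the tap: R_th = R_top‖R_bot = (220 × 430)/650.0 = 146 Ω.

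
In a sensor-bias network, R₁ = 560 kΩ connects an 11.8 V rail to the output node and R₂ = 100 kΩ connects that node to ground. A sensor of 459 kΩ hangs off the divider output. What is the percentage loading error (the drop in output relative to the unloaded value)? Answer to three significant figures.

15.6 %

The divider's output (Thévenin) resistance is R₁‖R₂ = 84.85 kΩ.
Fractional drop under load = R_th/(R_th + R_L) = 84.85 / (84.85 + 459) = 0.1560.
So the output falls by 15.6 %.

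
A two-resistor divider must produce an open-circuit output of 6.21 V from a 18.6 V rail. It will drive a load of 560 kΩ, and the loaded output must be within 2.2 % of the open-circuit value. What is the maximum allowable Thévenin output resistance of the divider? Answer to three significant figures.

Loading drop = R_th/(R_th + R_L) ≤ 0.0220, so R_th ≤ R_L · ε/(1−ε) = 560 kΩ × 0.0220/0.9780 = 12.6 kΩ.
(Any R1, R2 with R2/(R1+R2) = 0.334 and R1‖R2 ≤ 12.6 kΩ will meet the spec.)

R_th ≤ 12.6 kΩ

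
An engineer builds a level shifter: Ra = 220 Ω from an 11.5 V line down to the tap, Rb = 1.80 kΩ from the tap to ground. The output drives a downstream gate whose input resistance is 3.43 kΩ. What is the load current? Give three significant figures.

I_L ≈ 2.83 mA

Rb‖R_L = 1180 Ω; V_out = 11.5 × 1180/1400 = 9.693 V.
I_L = V_out / R_L = 9.693 / 3.43 kΩ = 2.83 mA.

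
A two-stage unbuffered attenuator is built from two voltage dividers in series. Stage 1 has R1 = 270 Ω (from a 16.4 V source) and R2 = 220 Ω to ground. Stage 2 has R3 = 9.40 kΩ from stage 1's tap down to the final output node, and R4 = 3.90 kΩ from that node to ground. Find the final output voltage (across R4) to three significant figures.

Stage 2 presents R3+R4 = 13300 Ω as a load on stage 1's tap.
Stage 1's lower leg becomes R2‖(R3+R4) = 216.4 Ω, so V_mid = 16.4 × 216.4/486.4 = 7.297 V.
Stage 2 is itself unloaded: V_out = V_mid × R4/(R3+R4) = 7.297 × 3900/13300 = 2.14 V.

V_out ≈ 2.14 V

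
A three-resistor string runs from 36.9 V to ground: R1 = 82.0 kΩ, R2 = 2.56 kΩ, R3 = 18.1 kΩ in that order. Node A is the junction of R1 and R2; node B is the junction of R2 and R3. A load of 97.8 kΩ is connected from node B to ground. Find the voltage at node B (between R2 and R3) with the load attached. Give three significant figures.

At node B, R3 is in parallel with the load: R3‖R_L = 15.27 kΩ.
Below node A the resistance is R2 + (R3‖R_L) = 17.83 kΩ, so V_A = 36.9 × 17.83/99.83 = 6.591 V.
Then V_B = V_A × (R3‖R_L)/(R2 + R3‖R_L) = 6.591 × 15.27/17.83 = 5.65 V.

V ≈ 5.65 V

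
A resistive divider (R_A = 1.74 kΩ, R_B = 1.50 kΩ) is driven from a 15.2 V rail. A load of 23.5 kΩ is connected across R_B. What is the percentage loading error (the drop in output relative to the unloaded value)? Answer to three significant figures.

3.31 %

The divider's output (Thévenin) resistance is R_A‖R_B = 0.8056 kΩ.
Fractional drop under load = R_th/(R_th + R_L) = 0.8056 / (0.8056 + 23.5) = 0.03314.
So the output falls by 3.31 %.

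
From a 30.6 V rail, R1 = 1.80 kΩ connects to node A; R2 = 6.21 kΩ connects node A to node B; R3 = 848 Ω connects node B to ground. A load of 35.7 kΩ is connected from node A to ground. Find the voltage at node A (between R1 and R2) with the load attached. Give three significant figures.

Below node A the series string R2+R3 = 7058 Ω sits in parallel with the 35700 Ω load: 5893 Ω.
V_A = 30.6 × 5893/(1800 + 5893) = 23.4 V.

V ≈ 23.4 V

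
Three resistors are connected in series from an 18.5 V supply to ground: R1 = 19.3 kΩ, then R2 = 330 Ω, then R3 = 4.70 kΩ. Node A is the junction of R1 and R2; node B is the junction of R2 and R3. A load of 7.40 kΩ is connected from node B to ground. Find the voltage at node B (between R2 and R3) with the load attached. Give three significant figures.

At node B, R3 is in parallel with the load: R3‖R_L = 2874 Ω.
Below node A the resistance is R2 + (R3‖R_L) = 3204 Ω, so V_A = 18.5 × 3204/22500 = 2.634 V.
Then V_B = V_A × (R3‖R_L)/(R2 + R3‖R_L) = 2.634 × 2874/3204 = 2.36 V.

V ≈ 2.36 V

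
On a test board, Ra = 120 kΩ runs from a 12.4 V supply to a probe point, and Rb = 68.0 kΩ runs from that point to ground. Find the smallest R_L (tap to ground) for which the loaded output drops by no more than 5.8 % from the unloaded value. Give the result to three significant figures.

Output resistance R_th = Ra‖Rb = (120 × 68.0)/188.0 = 43.40 kΩ.
The fractional drop is R_th/(R_th + R_L); requiring this ≤ 0.0580 gives R_L ≥ R_th(1/0.0580 − 1) = 43.40 × 16.24 = 705 kΩ.

R_L(min) ≈ 705 kΩ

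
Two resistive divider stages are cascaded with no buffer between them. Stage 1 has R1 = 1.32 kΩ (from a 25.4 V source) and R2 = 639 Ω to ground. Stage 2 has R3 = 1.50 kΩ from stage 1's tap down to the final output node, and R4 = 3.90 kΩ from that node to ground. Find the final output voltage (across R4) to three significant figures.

Stage 2 presents R3+R4 = 5400 Ω as a load on stage 1's tap.
Stage 1's lower leg becomes R2‖(R3+R4) = 571.4 Ω, so V_mid = 25.4 × 571.4/1891 = 7.673 V.
Stage 2 is itself unloaded: V_out = V_mid × R4/(R3+R4) = 7.673 × 3900/5400 = 5.54 V.

V_out ≈ 5.54 V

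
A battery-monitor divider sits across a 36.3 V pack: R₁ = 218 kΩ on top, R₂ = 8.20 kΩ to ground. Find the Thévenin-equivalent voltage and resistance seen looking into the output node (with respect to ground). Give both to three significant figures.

V_th = 1.32 V, R_th = 7.90 kΩ

V_th is the open-circuit tap voltage: 36.3 × 8.20/(218 + 8.20) = 1.32 V.
With the supply zeroed, R₁ and R₂ appear in parallel from the tap: R_th = R₁‖R₂ = (218 × 8.20)/226.2 = 7.90 kΩ.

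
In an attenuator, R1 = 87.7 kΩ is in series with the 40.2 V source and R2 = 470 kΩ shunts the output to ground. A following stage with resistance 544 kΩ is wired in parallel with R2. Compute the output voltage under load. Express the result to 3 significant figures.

V_out ≈ 29.8 V

The load sits in parallel with R2: R2‖R_L = (470 × 544) / (470 + 544) = 252.1 kΩ.
V_out = 40.2 × 252.1 / (87.7 + 252.1) = 40.2 × 252.1/339.8 = 29.8 V.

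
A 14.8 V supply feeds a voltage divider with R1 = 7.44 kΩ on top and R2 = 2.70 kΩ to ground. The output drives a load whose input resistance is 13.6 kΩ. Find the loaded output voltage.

V_out ≈ 3.44 V

The load sits in parallel with R2: R2‖R_L = (2.70 × 13.6) / (2.70 + 13.6) = 2.253 kΩ.
V_out = 14.8 × 2.253 / (7.44 + 2.253) = 14.8 × 2.253/9.693 = 3.44 V.
(Unloaded it would have been 3.94 V.)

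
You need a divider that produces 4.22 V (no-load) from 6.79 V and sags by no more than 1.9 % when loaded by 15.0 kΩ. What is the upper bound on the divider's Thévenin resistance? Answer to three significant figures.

R_th ≤ 291 Ω

Loading drop = R_th/(R_th + R_L) ≤ 0.0190, so R_th ≤ R_L · ε/(1−ε) = 15.0 kΩ × 0.0190/0.9810 = 291 Ω.
(Any R1, R2 with R2/(R1+R2) = 0.622 and R1‖R2 ≤ 291 Ω will meet the spec.)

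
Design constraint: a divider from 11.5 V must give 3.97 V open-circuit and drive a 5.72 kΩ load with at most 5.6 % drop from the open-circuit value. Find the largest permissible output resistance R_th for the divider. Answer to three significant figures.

Loading drop = R_th/(R_th + R_L) ≤ 0.0560, so R_th ≤ R_L · ε/(1−ε) = 5.72 kΩ × 0.0560/0.9440 = 339 Ω.

R_th ≤ 339 Ω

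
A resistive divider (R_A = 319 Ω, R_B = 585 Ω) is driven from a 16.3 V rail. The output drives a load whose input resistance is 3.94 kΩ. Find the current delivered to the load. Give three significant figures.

R_B‖R_L = 509.4 Ω; V_out = 16.3 × 509.4/828.4 = 10.02 V.
I_L = V_out / R_L = 10.02 / 3.94 kΩ = 2.54 mA.

I_L ≈ 2.54 mA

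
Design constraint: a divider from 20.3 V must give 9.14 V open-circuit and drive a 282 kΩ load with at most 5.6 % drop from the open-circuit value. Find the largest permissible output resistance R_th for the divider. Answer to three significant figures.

Loading drop = R_th/(R_th + R_L) ≤ 0.0560, so R_th ≤ R_L · ε/(1−ε) = 282 kΩ × 0.0560/0.9440 = 16.7 kΩ.
(Any R1, R2 with R2/(R1+R2) = 0.450 and R1‖R2 ≤ 16.7 kΩ will meet the spec.)

R_th ≤ 16.7 kΩ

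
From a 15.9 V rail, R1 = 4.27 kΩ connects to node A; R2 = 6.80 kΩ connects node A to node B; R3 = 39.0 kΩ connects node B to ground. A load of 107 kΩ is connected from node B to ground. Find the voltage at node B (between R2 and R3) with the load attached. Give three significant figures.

V ≈ 11.5 V

At node B, R3 is in parallel with the load: R3‖R_L = 28.58 kΩ.
Below node A the resistance is R2 + (R3‖R_L) = 35.38 kΩ, so V_A = 15.9 × 35.38/39.65 = 14.19 V.
Then V_B = V_A × (R3‖R_L)/(R2 + R3‖R_L) = 14.19 × 28.58/35.38 = 11.5 V.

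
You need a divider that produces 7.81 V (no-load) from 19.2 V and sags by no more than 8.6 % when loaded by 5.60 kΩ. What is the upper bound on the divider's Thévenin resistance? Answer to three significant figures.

R_th ≤ 527 Ω

Loading drop = R_th/(R_th + R_L) ≤ 0.0860, so R_th ≤ R_L · ε/(1−ε) = 5.60 kΩ × 0.0860/0.9140 = 527 Ω.
(Any R1, R2 with R2/(R1+R2) = 0.407 and R1‖R2 ≤ 527 Ω will meet the spec.)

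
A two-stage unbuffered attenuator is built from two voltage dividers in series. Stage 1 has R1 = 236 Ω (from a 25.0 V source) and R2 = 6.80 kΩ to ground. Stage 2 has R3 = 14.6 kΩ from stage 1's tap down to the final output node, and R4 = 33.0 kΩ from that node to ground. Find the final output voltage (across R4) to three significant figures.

V_out ≈ 16.7 V

Stage 2 presents R3+R4 = 47600 Ω as a load on stage 1's tap.
Stage 1's lower leg becomes R2‖(R3+R4) = 5950 Ω, so V_mid = 25.0 × 5950/6186 = 24.05 V.
Stage 2 is itself unloaded: V_out = V_mid × R4/(R3+R4) = 24.05 × 33000/47600 = 16.7 V.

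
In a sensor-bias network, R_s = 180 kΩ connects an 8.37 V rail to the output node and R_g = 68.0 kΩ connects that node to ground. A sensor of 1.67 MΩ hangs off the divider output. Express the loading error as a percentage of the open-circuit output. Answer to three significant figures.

The divider's output (Thévenin) resistance is R_s‖R_g = 49.35 kΩ.
Fractional drop under load = R_th/(R_th + R_L) = 49.35 / (49.35 + 1670) = 0.02871.
So the output falls by 2.87 %.

2.87 %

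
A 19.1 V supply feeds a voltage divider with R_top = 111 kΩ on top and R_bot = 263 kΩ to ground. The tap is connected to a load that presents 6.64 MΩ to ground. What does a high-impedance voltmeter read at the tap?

V_out ≈ 13.3 V

The load sits in parallel with R_bot: R_bot‖R_L = (263 × 6640) / (263 + 6640) = 253.0 kΩ.
V_out = 19.1 × 253.0 / (111 + 253.0) = 19.1 × 253.0/364.0 = 13.3 V.
(Unloaded it would have been 13.4 V.)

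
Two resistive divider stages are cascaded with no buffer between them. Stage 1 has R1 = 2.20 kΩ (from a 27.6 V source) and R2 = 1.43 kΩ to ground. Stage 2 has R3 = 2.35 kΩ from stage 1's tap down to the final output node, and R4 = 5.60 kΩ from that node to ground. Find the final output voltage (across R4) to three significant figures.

V_out ≈ 6.91 V

Stage 2 presents R3+R4 = 7.950 kΩ as a load on stage 1's tap.
Stage 1's lower leg becomes R2‖(R3+R4) = 1.212 kΩ, so V_mid = 27.6 × 1.212/3.412 = 9.804 V.
Stage 2 is itself unloaded: V_out = V_mid × R4/(R3+R4) = 9.804 × 5.60/7.950 = 6.91 V.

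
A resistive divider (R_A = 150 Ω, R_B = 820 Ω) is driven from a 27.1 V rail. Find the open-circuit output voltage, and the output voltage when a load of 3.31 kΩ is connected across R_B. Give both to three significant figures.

Unloaded: 22.9 V; loaded: 22.1 V

Open-circuit: V = 27.1 × 820/(150 + 820) = 22.9 V.
With the load, R_B becomes R_B‖R_L = 657.2 Ω, so V = 27.1 × 657.2/807.2 = 22.1 V.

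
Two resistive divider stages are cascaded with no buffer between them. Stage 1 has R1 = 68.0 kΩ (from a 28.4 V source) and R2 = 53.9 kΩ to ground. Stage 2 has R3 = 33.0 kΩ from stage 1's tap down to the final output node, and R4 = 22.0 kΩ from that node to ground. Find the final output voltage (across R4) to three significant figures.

Stage 2 presents R3+R4 = 55.00 kΩ as a load on stage 1's tap.
Stage 1's lower leg becomes R2‖(R3+R4) = 27.22 kΩ, so V_mid = 28.4 × 27.22/95.22 = 8.119 V.
Stage 2 is itself unloaded: V_out = V_mid × R4/(R3+R4) = 8.119 × 22.0/55.00 = 3.25 V.

V_out ≈ 3.25 V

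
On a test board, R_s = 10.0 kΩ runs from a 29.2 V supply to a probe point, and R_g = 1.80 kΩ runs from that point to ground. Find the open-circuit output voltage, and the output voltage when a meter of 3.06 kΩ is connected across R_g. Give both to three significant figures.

Unloaded: 4.45 V; loaded: 2.97 V

Open-circuit: V = 29.2 × 1.80/(10.0 + 1.80) = 4.45 V.
With the load, R_g becomes R_g‖R_L = 1.133 kΩ, so V = 29.2 × 1.133/11.13 = 2.97 V.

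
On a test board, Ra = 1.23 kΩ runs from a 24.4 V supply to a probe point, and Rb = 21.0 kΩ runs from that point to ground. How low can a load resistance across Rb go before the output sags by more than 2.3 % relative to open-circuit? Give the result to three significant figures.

Output resistance R_th = Ra‖Rb = (1.23 × 21.0)/22.23 = 1.162 kΩ.
The fractional drop is R_th/(R_th + R_L); requiring this ≤ 0.0230 gives R_L ≥ R_th(1/0.0230 − 1) = 1.162 × 42.48 = 49.4 kΩ.

R_L(min) ≈ 49.4 kΩ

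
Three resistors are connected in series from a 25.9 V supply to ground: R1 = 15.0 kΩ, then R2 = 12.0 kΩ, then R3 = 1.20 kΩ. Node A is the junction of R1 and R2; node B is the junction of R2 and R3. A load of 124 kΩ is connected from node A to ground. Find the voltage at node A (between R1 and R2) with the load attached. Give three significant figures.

Below node A the series string R2+R3 = 13.20 kΩ sits in parallel with the 124 kΩ load: 11.93 kΩ.
V_A = 25.9 × 11.93/(15.0 + 11.93) = 11.5 V.

V ≈ 11.5 V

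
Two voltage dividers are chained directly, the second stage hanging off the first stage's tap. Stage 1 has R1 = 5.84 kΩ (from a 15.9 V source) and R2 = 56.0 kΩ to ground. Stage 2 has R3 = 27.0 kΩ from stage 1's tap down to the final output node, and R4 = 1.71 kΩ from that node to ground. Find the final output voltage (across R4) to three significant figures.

Stage 2 presents R3+R4 = 28.71 kΩ as a load on stage 1's tap.
Stage 1's lower leg becomes R2‖(R3+R4) = 18.98 kΩ, so V_mid = 15.9 × 18.98/24.82 = 12.16 V.
Stage 2 is itself unloaded: V_out = V_mid × R4/(R3+R4) = 12.16 × 1.71/28.71 = 0.724 V.

V_out ≈ 0.724 V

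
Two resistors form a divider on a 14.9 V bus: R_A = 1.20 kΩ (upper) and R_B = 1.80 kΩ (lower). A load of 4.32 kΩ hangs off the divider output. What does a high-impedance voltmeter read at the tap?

The load sits in parallel with R_B: R_B‖R_L = (1.80 × 4.32) / (1.80 + 4.32) = 1.271 kΩ.
V_out = 14.9 × 1.271 / (1.20 + 1.271) = 14.9 × 1.271/2.471 = 7.66 V.
(Unloaded it would have been 8.94 V.)

V_out ≈ 7.66 V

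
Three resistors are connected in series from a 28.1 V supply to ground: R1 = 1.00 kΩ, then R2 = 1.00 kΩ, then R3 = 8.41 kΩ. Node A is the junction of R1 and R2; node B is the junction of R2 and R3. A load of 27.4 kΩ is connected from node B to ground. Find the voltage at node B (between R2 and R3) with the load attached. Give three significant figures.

V ≈ 21.4 V

At node B, R3 is in parallel with the load: R3‖R_L = 6.435 kΩ.
Below node A the resistance is R2 + (R3‖R_L) = 7.435 kΩ, so V_A = 28.1 × 7.435/8.435 = 24.77 V.
Then V_B = V_A × (R3‖R_L)/(R2 + R3‖R_L) = 24.77 × 6.435/7.435 = 21.4 V.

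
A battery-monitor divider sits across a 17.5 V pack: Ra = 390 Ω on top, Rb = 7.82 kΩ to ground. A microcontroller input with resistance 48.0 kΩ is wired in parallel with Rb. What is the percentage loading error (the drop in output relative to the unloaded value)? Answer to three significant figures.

0.768 %

The divider's output (Thévenin) resistance is Ra‖Rb = 371.5 Ω.
Fractional drop under load = R_th/(R_th + R_L) = 371.5 / (371.5 + 48000) = 0.007680.
So the output falls by 0.768 %.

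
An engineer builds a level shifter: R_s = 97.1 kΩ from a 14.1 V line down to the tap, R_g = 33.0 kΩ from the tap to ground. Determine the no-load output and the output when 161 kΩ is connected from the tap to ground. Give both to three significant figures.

Unloaded: 3.58 V; loaded: 3.10 V

Open-circuit: V = 14.1 × 33.0/(97.1 + 33.0) = 3.58 V.
With the load, R_g becomes R_g‖R_L = 27.39 kΩ, so V = 14.1 × 27.39/124.5 = 3.10 V.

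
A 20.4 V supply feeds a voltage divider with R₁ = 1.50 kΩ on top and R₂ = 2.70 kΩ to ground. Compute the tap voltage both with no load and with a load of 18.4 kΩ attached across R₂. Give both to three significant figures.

Open-circuit: V = 20.4 × 2.70/(1.50 + 2.70) = 13.1 V.
With the load, R₂ becomes R₂‖R_L = 2.355 kΩ, so V = 20.4 × 2.355/3.855 = 12.5 V.

Unloaded: 13.1 V; loaded: 12.5 V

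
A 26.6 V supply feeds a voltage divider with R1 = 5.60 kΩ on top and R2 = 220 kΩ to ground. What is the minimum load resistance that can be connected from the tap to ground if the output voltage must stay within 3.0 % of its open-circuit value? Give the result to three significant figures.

R_L(min) ≈ 177 kΩ

Output resistance R_th = R1‖R2 = (5.60 × 220)/225.6 = 5.461 kΩ.
The fractional drop is R_th/(R_th + R_L); requiring this ≤ 0.0300 gives R_L ≥ R_th(1/0.0300 − 1) = 5.461 × 32.33 = 177 kΩ.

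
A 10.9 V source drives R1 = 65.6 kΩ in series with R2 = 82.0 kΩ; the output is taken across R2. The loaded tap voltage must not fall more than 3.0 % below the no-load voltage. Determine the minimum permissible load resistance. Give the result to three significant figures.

R_L(min) ≈ 1.18 MΩ

Output resistance R_th = R1‖R2 = (65.6 × 82.0)/147.6 = 36.44 kΩ.
The fractional drop is R_th/(R_th + R_L); requiring this ≤ 0.0300 gives R_L ≥ R_th(1/0.0300 − 1) = 36.44 × 32.33 = 1.18 MΩ.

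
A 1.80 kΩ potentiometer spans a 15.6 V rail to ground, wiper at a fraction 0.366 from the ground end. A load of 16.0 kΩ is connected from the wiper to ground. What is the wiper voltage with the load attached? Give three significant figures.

The wiper splits the pot into (1−α)R = 1141 Ω above and αR = 658.8 Ω below.
Lower section ‖ load = 632.7 Ω.
V_wiper = 15.6 × 632.7/(1141 + 632.7) = 5.56 V.

V ≈ 5.56 V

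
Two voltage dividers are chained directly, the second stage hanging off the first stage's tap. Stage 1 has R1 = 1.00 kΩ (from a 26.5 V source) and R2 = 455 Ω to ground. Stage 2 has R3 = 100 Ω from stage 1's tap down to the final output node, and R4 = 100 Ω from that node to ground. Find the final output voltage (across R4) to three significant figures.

Stage 2 presents R3+R4 = 200.0 Ω as a load on stage 1's tap.
Stage 1's lower leg becomes R2‖(R3+R4) = 138.9 Ω, so V_mid = 26.5 × 138.9/1139 = 3.233 V.
Stage 2 is itself unloaded: V_out = V_mid × R4/(R3+R4) = 3.233 × 100/200.0 = 1.62 V.

V_out ≈ 1.62 V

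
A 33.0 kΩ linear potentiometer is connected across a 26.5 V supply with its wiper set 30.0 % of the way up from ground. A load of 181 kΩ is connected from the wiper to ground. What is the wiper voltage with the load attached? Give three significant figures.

V ≈ 7.66 V

The wiper splits the pot into (1−α)R = 23.10 kΩ above and αR = 9.900 kΩ below.
Lower section ‖ load = 9.387 kΩ.
V_wiper = 26.5 × 9.387/(23.10 + 9.387) = 7.66 V.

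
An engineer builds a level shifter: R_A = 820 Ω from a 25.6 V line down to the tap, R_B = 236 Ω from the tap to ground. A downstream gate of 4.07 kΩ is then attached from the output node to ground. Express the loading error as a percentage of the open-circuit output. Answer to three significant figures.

4.31 %

The divider's output (Thévenin) resistance is R_A‖R_B = 183.3 Ω.
Fractional drop under load = R_th/(R_th + R_L) = 183.3 / (183.3 + 4070) = 0.04309.
So the output falls by 4.31 %.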